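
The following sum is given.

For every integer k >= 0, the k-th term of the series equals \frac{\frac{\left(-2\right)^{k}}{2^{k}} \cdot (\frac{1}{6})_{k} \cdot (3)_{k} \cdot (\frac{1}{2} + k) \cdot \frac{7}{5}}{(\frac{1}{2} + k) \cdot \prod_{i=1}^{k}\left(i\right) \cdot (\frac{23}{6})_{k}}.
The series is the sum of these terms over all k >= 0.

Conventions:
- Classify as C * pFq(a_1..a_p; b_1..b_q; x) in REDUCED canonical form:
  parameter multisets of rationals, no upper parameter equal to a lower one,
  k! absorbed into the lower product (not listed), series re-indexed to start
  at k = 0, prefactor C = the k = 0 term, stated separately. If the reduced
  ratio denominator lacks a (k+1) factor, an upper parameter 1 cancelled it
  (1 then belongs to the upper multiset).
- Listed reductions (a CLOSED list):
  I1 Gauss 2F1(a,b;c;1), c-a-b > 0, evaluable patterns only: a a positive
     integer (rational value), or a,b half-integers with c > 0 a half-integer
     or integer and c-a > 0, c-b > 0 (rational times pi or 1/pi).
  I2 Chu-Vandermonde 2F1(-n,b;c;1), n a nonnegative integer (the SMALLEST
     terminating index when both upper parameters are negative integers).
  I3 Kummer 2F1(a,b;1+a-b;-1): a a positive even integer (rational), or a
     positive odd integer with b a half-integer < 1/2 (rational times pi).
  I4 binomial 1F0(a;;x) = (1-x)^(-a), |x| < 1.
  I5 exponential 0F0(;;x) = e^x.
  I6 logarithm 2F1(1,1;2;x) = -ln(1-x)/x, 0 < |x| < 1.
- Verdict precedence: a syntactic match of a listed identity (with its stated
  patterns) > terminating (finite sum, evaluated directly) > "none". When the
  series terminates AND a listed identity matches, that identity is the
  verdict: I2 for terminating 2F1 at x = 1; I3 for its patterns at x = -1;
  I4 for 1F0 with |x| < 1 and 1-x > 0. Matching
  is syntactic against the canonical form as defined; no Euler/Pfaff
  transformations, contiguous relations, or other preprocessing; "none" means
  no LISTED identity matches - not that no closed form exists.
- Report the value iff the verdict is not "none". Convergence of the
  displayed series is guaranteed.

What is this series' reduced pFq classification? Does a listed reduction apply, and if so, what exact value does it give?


With C = \frac{7}{5}: the canonical form is 2F1(\frac{1}{6}, 3; \frac{23}{6}; -1). Verdict: none (x = -1): each listed identity misses the multisets {\frac{1}{6}, 3} ; {\frac{23}{6}}.

Key step: t_0 being \frac{7}{5}, the product of the first k integers (C = 7/5, x = -1) is k!.
Consecutive-term ratio: r(k) = -1 * (k+\frac{1}{6}) (k+3) / [(k+\frac{23}{6}) (k+1)] ; factor over Q: parameters, x = -1, and C = \frac{7}{5}.


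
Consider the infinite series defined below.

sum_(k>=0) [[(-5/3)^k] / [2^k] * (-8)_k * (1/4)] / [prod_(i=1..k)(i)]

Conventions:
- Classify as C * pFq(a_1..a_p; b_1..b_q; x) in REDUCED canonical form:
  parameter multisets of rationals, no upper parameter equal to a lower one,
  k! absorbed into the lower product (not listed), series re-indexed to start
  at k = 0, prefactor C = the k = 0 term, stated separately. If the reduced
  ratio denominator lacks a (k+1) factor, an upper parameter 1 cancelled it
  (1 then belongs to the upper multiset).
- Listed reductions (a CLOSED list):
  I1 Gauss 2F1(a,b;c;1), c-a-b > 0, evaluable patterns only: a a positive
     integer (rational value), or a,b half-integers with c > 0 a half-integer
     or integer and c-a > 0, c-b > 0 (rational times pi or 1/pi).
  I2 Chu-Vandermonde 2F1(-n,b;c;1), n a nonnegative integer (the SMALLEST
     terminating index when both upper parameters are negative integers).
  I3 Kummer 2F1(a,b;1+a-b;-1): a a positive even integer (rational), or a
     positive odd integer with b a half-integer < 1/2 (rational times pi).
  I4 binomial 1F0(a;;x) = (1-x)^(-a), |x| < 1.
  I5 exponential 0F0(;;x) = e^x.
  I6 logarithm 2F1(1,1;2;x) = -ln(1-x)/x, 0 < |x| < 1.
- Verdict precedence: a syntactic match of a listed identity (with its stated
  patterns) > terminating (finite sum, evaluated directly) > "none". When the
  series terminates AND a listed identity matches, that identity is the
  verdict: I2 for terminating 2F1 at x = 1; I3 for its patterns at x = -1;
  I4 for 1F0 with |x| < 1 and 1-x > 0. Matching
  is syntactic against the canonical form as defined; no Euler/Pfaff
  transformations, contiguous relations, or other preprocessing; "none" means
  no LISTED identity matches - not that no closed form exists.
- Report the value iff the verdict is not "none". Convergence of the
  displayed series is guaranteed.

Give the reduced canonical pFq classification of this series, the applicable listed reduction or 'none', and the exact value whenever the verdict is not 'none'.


x = -5/6 here; the reduced form reads 1F0, upper {-8}, lower {-}, C = 1/4. Verdict: the binomial series (I4) matches (the 1F0 binomial series: exponent 8, x = -5/6). Its exact value is 214358881/6718464.

Key step: t_0 = 1/4 here, and the product of the first k integers (prefactor 1/4) is k!.
Adjacent-term ratio: r(k) = (-5/6) * (k-8) / [(k+1)] - rational; roots negated = parameters, x = (-5/6), C = 1/4.


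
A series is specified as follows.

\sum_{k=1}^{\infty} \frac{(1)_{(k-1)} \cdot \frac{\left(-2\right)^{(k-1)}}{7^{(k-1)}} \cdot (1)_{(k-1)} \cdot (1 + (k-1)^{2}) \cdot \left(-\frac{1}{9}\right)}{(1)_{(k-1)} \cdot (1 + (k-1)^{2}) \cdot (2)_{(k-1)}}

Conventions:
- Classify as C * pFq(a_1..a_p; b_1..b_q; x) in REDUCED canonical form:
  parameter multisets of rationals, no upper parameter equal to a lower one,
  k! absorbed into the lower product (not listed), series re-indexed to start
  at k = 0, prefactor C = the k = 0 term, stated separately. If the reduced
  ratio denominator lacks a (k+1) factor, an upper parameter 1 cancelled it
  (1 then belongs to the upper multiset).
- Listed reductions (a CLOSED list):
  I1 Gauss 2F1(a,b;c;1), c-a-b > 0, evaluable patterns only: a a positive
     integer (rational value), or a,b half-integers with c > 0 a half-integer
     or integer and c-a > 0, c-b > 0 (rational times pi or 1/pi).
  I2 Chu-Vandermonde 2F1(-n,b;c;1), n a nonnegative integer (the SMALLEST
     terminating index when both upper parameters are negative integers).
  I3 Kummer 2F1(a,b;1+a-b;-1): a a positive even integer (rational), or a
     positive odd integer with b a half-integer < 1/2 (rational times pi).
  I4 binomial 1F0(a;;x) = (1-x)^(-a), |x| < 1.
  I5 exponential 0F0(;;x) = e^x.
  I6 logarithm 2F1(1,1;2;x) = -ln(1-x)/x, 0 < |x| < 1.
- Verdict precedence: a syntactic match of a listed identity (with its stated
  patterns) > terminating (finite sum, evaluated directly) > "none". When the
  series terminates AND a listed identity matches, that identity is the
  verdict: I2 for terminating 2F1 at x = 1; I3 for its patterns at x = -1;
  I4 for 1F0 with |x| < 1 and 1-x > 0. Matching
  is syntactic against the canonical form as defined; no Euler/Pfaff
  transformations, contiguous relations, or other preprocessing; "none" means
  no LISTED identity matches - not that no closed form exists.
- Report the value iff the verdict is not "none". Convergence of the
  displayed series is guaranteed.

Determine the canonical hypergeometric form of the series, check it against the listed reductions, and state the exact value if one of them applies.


The series (x = -\frac{2}{7}) is 2F1: upper {1, 1}, lower {2}, prefactor -\frac{1}{9}. Verdict: the I6 logarithm reduction matches (the logarithm: parameters (1,1;2), x = -\frac{2}{7}). Its exact value is \left(-\frac{7}{18}\right) \cdot \ln\left(\frac{9}{7}\right).

Key observation: from the first term -\frac{1}{9}: the factor k^2 + 1 cancels (top and bottom), leaving C = -1/9.
Adjacent-term ratio: r(k) = -\frac{2}{7} * (k+1) (k+1) / [(k+2) (k+1)] - poly over poly, x = -\frac{2}{7} from leading terms; C = -\frac{1}{9} at k = 0.


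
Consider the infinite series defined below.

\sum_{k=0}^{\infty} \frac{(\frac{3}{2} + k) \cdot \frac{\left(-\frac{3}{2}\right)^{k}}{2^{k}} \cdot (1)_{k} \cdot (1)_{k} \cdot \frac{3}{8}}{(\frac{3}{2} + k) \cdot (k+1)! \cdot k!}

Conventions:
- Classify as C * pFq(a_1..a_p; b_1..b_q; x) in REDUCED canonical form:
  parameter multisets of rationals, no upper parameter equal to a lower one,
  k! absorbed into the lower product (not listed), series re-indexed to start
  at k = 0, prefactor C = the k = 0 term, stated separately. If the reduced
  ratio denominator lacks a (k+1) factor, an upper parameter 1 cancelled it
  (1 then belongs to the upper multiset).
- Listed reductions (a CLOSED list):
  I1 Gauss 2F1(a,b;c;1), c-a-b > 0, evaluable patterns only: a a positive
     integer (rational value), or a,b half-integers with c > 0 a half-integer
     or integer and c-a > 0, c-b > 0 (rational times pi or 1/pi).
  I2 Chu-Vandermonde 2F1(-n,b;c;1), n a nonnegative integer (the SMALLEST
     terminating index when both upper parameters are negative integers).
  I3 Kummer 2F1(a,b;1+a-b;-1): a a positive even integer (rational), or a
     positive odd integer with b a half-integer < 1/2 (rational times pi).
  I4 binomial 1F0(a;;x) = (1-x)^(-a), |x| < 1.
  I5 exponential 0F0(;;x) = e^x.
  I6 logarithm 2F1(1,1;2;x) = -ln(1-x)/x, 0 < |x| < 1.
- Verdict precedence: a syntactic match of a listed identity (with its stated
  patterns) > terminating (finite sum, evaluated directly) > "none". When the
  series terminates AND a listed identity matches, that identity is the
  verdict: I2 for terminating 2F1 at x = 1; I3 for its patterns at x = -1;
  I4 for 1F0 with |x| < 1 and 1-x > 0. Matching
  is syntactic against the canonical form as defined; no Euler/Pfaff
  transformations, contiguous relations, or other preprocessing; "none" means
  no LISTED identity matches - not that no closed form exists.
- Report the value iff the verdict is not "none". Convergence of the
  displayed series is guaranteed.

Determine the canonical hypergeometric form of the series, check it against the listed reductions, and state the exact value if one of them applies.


At argument -\frac{3}{4}: a 2F1 with upper {1, 1}, lower {2}, scaled by C = \frac{3}{8}. Verdict: logarithm (I6) matches (the logarithm: parameters (1,1;2), x = -\frac{3}{4}). Its exact value is \frac{1}{2} \cdot \ln\left(\frac{7}{4}\right).

Key observation: t_0 being \frac{3}{8}, k + 3/2 divides numerator and denominator alike; prefactor 3/8 after cancelling.
Consecutive-term ratio: r(k) = -\frac{3}{4} * (k+1) (k+1) / [(k+2) (k+1)] ; factor over Q: parameters, x = -\frac{3}{4}, and C = \frac{3}{8}.


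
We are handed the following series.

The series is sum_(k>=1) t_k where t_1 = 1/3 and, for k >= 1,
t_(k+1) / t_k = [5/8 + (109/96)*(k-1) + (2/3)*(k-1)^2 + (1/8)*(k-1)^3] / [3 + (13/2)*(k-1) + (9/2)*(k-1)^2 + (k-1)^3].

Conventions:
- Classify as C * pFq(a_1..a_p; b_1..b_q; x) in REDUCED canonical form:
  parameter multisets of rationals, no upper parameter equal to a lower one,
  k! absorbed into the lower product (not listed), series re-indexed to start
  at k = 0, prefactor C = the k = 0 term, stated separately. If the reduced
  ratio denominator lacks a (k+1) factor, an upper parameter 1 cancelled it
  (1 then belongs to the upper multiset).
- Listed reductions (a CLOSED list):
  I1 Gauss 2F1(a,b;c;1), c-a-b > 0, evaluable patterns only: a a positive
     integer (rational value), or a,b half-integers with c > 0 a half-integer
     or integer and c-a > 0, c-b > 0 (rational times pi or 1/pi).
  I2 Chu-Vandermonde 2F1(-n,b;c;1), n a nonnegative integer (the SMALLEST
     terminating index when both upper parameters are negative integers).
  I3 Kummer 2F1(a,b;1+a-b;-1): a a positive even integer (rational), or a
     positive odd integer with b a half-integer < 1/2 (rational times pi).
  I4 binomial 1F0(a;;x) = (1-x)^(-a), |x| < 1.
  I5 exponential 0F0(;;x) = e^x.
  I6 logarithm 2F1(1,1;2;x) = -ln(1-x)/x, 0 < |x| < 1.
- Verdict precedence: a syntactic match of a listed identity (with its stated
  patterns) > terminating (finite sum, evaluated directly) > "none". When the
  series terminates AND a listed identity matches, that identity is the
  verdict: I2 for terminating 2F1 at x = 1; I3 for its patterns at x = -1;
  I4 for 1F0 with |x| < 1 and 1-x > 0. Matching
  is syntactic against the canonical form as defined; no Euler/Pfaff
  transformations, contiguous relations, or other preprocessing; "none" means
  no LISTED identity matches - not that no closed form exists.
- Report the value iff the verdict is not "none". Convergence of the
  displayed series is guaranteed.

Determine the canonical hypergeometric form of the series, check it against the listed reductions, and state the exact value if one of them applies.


Key observation: t_0 = 1/3 here, and cancel k + 3/2 from the displayed ratio first; then C = 1/3, x = 1/8.
Consecutive-term ratio: r(k) = (1/8) * (k+4/3) (k+5/2) / [(k+2) (k+1)] - rational in k. x = (1/8); t_0 = 1/3; negate the roots.

Prefactor 1/3, argument 1/8: 2F1 with upper {4/3, 5/2} over lower {2}. Verdict: none. A 2F1 with upper {4/3, 5/2} fits none of I1-I6 at x = 1/8; the sum runs forever.


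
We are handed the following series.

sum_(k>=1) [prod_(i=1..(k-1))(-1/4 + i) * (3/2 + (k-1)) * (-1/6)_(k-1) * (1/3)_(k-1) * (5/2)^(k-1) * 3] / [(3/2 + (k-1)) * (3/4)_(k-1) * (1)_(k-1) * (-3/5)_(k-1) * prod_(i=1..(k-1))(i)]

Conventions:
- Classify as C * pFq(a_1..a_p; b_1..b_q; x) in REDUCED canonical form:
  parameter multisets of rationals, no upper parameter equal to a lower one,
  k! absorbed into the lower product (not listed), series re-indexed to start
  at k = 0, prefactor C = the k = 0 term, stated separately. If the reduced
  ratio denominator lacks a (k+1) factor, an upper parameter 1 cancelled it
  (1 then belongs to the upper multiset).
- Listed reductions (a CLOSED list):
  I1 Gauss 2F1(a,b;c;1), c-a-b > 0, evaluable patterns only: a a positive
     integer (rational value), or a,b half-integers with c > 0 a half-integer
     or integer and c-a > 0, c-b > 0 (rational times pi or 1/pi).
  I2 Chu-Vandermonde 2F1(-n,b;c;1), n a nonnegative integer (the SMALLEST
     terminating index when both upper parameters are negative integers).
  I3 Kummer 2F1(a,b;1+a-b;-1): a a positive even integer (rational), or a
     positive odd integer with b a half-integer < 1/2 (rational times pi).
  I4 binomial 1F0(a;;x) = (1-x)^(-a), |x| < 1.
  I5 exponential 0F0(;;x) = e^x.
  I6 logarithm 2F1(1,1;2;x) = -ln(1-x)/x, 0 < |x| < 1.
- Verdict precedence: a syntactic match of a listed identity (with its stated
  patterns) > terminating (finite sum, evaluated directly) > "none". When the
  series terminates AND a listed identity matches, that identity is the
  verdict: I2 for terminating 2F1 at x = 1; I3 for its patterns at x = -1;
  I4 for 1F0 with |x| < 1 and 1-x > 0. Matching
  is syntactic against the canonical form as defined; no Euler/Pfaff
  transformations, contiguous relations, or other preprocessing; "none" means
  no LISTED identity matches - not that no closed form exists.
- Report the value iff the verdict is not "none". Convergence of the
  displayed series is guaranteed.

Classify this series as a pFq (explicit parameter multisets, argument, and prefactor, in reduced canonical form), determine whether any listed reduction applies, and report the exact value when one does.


The series (x = 5/2) is 2F2: upper {-1/6, 1/3}, lower {-3/5, 1}, prefactor 3. Verdict: none - this 2F2 at x = 5/2 matches no listed pattern, and upper {-1/6, 1/3} holds no stopper.

The tell: with t_0 = 3, the running product (C = 3, x = 5/2) telescopes to a rising factorial.
Term ratio: r(k) = (5/2) * (k-1/6) (k+1/3) / [(k-3/5) (k+1) (k+1)] ; factor over Q: parameters, x = (5/2), and C = 3.


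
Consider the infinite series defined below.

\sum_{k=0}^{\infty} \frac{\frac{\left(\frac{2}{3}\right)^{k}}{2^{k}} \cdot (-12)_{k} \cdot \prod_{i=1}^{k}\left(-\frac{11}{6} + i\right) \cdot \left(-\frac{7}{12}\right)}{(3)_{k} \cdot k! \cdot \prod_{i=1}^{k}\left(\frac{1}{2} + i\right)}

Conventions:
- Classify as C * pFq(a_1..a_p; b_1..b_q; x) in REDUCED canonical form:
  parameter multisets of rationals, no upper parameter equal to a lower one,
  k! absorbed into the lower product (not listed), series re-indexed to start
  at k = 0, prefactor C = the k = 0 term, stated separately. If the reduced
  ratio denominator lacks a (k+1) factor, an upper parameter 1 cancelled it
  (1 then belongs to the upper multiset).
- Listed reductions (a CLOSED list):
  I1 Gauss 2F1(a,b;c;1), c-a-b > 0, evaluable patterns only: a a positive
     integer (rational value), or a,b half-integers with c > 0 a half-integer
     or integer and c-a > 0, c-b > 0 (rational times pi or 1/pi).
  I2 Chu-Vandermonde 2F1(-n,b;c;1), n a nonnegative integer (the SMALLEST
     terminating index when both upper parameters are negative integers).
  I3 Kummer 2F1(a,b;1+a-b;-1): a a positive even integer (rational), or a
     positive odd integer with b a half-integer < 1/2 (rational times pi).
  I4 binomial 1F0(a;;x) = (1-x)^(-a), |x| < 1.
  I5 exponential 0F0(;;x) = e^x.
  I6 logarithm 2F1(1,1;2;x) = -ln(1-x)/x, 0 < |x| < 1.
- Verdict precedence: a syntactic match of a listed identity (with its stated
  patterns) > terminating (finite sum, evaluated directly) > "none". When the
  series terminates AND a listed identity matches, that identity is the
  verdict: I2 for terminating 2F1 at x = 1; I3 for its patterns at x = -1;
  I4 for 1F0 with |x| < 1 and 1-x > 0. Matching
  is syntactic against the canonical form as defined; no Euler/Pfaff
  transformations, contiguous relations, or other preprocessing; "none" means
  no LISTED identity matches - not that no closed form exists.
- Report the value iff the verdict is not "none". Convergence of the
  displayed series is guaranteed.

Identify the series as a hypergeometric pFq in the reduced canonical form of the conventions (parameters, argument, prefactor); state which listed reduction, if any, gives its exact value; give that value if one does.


The series (x = \frac{1}{3}) is 2F2: upper {-12, -\frac{5}{6}}, lower {\frac{3}{2}, 3}, prefactor -\frac{7}{12}. Verdict: terminating. With -12 upstairs the series is a 13-term polynomial sum; evaluated term by term. Value: -\frac{22104439422173646674541323}{22035013168209688556236800}.

Key observation: with t_0 = -\frac{7}{12}, the two k-th powers (C = -7/12, x = 1/3) combine into one argument.
Term ratio: r(k) = \frac{1}{3} * (k-12) (k-\frac{5}{6}) / [(k+\frac{3}{2}) (k+3) (k+1)] - rational; roots negated = parameters, x = \frac{1}{3}, C = -\frac{7}{12}.


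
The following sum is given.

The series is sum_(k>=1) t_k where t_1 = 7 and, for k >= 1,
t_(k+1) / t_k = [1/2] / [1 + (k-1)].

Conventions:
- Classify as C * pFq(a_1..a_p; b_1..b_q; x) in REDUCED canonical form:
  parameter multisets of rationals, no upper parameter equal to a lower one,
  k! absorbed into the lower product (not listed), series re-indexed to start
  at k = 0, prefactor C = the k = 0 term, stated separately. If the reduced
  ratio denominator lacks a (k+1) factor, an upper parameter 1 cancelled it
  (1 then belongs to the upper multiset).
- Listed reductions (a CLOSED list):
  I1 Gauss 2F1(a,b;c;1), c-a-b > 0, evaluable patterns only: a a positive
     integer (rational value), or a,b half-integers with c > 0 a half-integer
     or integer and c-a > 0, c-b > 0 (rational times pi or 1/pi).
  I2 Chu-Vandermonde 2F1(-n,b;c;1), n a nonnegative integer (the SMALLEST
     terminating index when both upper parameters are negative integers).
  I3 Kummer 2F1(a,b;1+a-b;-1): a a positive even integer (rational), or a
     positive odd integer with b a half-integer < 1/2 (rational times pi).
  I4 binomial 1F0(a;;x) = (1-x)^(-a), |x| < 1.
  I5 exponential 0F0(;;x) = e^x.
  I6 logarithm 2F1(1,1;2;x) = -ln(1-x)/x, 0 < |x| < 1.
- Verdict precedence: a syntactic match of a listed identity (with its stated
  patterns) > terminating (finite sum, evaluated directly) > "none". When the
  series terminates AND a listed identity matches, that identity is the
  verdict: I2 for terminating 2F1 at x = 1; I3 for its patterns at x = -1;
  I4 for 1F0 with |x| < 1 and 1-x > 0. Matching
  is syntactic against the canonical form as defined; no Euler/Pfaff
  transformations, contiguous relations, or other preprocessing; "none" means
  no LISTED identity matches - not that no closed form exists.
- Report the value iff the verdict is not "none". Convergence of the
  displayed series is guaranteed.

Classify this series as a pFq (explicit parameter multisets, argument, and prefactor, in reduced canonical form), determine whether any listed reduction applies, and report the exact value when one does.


Classification (C = 7): 0F0 with upper {-}, lower {-}, argument x = 1/2. Verdict: this is the I5 exponential reduction (the 0F0 exponential series at x = 1/2). Value: 7 * e^(1/2).

Key step: t_0 = 7 here, and the expanded ratio factors over Q; C = 7, x = 1/2, roots give parameters.
Consecutive-term ratio: r(k) = (1/2) * 1 / [(k+1)] ; factor over Q: parameters, x = (1/2), and C = 7.


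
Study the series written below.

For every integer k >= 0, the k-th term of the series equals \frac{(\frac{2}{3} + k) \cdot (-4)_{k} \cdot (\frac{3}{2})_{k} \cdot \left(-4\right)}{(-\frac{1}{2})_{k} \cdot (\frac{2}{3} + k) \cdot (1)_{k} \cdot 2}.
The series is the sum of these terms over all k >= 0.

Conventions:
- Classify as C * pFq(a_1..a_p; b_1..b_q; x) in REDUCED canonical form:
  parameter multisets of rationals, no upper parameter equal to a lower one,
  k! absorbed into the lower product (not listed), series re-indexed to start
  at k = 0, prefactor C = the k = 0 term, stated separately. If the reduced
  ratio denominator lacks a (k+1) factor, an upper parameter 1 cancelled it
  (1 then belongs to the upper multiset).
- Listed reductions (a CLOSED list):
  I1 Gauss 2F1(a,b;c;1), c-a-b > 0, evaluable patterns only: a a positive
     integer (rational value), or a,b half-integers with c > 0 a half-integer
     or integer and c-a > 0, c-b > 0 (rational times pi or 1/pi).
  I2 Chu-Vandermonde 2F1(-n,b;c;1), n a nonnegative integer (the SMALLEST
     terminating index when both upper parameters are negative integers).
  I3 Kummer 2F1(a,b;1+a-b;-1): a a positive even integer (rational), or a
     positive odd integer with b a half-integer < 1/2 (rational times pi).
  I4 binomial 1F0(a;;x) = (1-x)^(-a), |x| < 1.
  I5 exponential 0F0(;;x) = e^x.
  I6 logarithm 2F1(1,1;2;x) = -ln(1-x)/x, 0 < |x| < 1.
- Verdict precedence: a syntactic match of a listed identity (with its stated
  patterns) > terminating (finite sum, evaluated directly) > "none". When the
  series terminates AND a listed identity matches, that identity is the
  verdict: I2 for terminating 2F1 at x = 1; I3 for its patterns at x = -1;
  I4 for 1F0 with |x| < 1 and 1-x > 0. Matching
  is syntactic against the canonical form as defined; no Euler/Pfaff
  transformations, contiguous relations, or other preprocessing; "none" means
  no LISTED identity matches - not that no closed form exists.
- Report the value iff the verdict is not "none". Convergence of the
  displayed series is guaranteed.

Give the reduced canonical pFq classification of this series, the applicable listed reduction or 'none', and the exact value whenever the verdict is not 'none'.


At argument 1: a 2F1 with upper {-4, \frac{3}{2}}, lower {-\frac{1}{2}}, scaled by C = -2. Verdict at x = 1: the Chu-Vandermonde identity I2 matches (terminating 2F1 at x = 1 with n = 4, b = 3/2, c = -\frac{1}{2}). Hence: 0.

Key step: with t_0 = -2, the constant factors (C = -2, x = 1) combine into one prefactor.
Adjacent-term ratio: r(k) = 1 * (k-4) (k+\frac{3}{2}) / [(k-\frac{1}{2}) (k+1)] - rational in k, leading ratio 1; with t_0 = -2, classification follows.


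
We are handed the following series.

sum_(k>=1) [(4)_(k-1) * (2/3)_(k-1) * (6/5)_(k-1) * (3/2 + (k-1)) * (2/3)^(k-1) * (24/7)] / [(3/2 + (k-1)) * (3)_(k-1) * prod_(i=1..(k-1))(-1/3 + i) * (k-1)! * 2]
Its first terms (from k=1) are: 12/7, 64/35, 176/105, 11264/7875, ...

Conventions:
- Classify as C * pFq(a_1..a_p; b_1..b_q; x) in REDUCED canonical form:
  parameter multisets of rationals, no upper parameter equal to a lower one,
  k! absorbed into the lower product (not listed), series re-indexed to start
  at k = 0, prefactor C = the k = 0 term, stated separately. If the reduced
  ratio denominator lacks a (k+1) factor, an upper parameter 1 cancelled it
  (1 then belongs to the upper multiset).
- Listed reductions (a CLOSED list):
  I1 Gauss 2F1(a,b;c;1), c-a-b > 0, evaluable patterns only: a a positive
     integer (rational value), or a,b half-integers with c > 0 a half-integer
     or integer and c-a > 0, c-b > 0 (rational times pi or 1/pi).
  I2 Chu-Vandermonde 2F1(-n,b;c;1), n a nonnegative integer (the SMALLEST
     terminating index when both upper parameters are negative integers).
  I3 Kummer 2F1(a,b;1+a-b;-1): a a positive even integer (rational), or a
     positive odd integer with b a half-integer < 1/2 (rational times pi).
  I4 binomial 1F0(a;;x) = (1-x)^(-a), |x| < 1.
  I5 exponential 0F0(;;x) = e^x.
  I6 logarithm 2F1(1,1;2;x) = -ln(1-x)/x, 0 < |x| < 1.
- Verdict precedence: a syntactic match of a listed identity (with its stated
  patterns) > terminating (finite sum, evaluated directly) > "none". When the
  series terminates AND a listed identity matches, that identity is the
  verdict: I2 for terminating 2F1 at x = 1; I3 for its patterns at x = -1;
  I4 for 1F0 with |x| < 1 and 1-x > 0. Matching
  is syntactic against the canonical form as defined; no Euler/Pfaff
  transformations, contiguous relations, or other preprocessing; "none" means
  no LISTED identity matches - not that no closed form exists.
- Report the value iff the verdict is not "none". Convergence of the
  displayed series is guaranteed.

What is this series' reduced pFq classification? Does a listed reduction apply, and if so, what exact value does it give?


At argument 2/3: a 2F1 with upper {6/5, 4}, lower {3}, scaled by C = 12/7. Verdict: none. No listed pattern accepts 2F1(6/5, 4; 3; 2/3).

The tell: t_0 being 12/7, the lower running product (prefactor 12/7) is a rising factorial.
Ratio: r(k) = (2/3) * (k+6/5) (k+4) / [(k+3) (k+1)] - rational in k. x = (2/3); t_0 = 12/7; negate the roots.


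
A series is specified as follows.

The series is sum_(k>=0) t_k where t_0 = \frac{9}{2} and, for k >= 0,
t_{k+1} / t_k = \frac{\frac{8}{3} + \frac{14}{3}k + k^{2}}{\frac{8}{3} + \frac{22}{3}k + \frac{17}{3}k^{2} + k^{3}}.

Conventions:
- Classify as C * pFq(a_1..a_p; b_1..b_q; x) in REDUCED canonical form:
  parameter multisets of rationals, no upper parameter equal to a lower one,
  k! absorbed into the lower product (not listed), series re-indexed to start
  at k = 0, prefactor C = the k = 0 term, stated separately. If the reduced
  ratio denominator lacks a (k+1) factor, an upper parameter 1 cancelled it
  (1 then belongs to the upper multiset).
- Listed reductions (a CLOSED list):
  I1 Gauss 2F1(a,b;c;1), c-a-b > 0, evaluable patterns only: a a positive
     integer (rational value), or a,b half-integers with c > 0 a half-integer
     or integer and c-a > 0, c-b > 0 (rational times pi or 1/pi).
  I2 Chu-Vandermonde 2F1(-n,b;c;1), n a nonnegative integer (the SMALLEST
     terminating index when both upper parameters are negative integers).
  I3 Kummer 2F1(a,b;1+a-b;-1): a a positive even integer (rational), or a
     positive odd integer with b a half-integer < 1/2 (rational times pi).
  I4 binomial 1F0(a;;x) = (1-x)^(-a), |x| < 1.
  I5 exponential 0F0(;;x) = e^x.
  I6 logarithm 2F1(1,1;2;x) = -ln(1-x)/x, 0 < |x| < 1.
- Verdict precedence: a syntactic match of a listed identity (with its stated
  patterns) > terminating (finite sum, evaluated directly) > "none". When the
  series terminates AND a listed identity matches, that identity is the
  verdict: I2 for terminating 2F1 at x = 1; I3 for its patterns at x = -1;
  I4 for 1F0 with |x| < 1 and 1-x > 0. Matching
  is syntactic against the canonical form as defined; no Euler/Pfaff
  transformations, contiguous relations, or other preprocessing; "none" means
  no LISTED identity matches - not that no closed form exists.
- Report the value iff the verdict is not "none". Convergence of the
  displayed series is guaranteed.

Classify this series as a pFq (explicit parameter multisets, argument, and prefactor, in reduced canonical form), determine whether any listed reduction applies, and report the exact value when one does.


Classification (C = \frac{9}{2}): 0F0 with upper {-}, lower {-}, argument x = 1. Verdict: the I5 exponential reduction applies (the 0F0 exponential series at x = 1). Value: \frac{9}{2} \cdot e^{1}.

Structural cue: x = 1 and the ratio is unreduced: k + 2/3 divides both sides (C = 9/2, x = 1).
Step ratio: r(k) = 1 * 1 / [(k+1)] - rational; roots negated = parameters, x = 1, C = \frac{9}{2}.


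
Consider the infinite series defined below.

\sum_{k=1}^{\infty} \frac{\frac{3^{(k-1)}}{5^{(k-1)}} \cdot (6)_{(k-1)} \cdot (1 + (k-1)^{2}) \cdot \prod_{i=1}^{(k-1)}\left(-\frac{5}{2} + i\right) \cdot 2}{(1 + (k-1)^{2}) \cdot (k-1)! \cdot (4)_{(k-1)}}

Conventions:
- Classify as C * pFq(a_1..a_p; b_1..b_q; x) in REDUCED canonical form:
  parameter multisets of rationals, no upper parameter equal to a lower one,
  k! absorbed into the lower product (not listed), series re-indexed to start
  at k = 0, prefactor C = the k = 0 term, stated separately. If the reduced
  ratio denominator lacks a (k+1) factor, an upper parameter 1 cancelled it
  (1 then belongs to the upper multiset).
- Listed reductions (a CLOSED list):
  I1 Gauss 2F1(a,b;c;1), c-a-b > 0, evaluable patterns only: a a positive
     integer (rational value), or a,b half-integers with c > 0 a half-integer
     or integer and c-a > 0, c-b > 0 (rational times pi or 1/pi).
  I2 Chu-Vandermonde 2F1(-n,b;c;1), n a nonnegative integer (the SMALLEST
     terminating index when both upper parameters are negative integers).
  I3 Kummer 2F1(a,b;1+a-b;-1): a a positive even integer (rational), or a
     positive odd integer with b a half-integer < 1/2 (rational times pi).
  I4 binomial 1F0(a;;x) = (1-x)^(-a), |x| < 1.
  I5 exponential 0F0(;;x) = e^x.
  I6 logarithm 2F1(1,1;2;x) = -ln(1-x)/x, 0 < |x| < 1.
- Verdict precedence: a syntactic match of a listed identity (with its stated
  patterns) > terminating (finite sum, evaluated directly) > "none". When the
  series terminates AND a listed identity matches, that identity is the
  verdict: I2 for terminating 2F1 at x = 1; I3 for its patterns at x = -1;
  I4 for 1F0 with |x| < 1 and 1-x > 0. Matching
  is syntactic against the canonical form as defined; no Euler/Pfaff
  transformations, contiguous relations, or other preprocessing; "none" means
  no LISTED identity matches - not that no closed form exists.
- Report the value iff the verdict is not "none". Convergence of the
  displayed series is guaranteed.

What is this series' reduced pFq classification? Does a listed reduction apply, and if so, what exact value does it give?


Classification (C = 2): 2F1 with upper {-\frac{3}{2}, 6}, lower {4}, argument x = \frac{3}{5}. Verdict: none. Every listed pattern misses the 2F1 form at \frac{3}{5}, upper {-\frac{3}{2}, 6}.

Key observation: from the first term 2: striking the common factor k^2 + 1 reduces the term (prefactor 2).
Term ratio: r(k) = \frac{3}{5} * (k-\frac{3}{2}) (k+6) / [(k+4) (k+1)] - rational in k. x = \frac{3}{5}; t_0 = 2; negate the roots.


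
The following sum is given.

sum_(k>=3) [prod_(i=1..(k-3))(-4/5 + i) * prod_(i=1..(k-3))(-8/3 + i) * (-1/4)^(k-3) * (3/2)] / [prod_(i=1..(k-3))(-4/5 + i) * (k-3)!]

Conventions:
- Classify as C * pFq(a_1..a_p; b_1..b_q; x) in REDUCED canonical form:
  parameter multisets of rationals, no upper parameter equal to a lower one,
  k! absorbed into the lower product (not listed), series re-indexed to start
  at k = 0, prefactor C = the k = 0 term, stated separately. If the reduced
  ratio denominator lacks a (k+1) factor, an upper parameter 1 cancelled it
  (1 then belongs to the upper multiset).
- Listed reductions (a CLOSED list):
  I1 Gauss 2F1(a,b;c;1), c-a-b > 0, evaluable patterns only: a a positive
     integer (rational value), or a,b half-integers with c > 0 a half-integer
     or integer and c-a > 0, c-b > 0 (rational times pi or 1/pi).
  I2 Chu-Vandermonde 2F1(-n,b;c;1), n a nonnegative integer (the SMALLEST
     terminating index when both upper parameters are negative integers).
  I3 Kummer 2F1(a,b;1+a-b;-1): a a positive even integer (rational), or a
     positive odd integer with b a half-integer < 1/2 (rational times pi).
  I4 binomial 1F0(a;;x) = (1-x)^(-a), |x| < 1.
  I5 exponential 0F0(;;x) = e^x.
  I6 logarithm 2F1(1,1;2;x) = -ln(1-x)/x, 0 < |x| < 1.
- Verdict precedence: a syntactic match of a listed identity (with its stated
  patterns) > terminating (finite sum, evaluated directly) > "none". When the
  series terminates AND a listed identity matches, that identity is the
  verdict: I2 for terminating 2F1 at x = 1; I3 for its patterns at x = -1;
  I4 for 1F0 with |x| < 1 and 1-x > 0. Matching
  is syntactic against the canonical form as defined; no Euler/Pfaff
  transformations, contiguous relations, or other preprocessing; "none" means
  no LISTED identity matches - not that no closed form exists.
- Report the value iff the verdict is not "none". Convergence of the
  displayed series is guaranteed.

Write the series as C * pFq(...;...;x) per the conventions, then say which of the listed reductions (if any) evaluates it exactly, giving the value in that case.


Prefactor 3/2, argument -1/4: 1F0 with upper {-5/3} over lower {-}. Verdict: the I4 binomial reduction fires (the 1F0 binomial series: exponent 5/3, x = -1/4). Exact value: (3/2) * (5/4)^(5/3).

Structural cue: with t_0 = 3/2, the running product (prefactor 3/2) telescopes to a rising factorial.
Step ratio: r(k) = (-1/4) * (k-5/3) / [(k+1)] - poly over poly, x = (-1/4) from leading terms; C = 3/2 at k = 0.


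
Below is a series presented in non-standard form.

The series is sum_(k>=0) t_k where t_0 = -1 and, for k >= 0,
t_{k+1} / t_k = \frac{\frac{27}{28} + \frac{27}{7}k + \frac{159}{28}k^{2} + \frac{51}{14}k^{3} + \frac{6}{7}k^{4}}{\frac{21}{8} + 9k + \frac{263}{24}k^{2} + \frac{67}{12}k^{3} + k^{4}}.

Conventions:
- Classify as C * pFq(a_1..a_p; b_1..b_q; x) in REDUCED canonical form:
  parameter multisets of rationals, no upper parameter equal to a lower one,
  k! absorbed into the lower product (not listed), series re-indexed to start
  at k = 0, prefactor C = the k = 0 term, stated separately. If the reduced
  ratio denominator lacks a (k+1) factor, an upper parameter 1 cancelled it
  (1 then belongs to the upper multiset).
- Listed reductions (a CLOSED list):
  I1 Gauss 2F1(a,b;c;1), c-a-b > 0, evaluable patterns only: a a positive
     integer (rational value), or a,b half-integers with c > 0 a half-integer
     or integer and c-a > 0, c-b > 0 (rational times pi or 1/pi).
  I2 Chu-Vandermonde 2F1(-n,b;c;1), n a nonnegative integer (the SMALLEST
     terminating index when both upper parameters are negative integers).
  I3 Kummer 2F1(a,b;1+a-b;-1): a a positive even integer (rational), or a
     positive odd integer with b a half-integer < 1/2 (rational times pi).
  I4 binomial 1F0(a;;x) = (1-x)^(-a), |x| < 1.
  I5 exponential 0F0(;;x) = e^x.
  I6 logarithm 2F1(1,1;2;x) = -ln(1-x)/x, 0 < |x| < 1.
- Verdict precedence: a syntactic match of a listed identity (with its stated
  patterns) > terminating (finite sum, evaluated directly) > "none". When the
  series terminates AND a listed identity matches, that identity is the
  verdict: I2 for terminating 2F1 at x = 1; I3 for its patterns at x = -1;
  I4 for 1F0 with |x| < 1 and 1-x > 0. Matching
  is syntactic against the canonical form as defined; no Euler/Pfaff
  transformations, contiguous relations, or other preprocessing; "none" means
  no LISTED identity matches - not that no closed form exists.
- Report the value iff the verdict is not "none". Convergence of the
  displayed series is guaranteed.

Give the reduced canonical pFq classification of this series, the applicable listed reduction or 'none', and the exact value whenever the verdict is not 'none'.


x = \frac{6}{7} here; the reduced form reads 2F1, upper {1, 1}, lower {\frac{7}{3}}, C = -1. Verdict: none. A 2F1 with upper {1, 1} fits none of I1-I6 at x = \frac{6}{7}; the sum runs forever.

Key step: from the first term -1: the parameter 3/4 appears in both the upper and lower lists and cancels (alongside the other common factor).
Ratio: r(k) = \frac{6}{7} * (k+1) (k+1) / [(k+\frac{7}{3}) (k+1)] - rational in k, leading ratio \frac{6}{7}; with t_0 = -1, classification follows.


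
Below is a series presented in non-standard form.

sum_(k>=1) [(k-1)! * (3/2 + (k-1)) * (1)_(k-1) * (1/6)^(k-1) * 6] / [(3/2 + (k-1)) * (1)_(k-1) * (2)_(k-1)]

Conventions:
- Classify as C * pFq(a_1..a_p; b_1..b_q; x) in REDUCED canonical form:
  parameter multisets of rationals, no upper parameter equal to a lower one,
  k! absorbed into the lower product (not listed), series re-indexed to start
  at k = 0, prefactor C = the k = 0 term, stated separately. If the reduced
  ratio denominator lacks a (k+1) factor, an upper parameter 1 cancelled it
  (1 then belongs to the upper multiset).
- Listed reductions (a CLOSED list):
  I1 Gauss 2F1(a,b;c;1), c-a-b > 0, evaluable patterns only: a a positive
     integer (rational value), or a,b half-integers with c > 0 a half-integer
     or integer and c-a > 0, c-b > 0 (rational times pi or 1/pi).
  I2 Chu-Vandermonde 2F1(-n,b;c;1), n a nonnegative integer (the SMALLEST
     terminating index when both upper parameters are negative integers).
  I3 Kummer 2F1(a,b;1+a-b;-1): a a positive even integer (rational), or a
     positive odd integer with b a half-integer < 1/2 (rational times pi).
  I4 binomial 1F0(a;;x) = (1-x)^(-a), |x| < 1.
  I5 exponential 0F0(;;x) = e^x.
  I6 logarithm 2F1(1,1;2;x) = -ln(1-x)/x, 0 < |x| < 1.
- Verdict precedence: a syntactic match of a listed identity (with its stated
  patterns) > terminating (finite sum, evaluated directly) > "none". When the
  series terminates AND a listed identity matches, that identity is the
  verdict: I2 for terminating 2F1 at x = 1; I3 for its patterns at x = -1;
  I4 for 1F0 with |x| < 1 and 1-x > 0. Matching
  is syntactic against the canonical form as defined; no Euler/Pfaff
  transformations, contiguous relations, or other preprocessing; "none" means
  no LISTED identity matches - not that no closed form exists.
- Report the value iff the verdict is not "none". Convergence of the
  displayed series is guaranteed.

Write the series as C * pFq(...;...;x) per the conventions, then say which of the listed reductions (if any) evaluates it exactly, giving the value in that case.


With C = 6: the canonical form is 2F1(1, 1; 2; 1/6). Verdict: the I6 logarithm reduction matches (the logarithm: parameters (1,1;2), x = 1/6). Sum: (-36) * ln(5/6).

First insight: t_0 being 6, k + 3/2 divides numerator and denominator alike; C = 6 after cancelling.
Ratio: r(k) = (1/6) * (k+1) (k+1) / [(k+2) (k+1)] - rational in k. x = (1/6); t_0 = 6; negate the roots.


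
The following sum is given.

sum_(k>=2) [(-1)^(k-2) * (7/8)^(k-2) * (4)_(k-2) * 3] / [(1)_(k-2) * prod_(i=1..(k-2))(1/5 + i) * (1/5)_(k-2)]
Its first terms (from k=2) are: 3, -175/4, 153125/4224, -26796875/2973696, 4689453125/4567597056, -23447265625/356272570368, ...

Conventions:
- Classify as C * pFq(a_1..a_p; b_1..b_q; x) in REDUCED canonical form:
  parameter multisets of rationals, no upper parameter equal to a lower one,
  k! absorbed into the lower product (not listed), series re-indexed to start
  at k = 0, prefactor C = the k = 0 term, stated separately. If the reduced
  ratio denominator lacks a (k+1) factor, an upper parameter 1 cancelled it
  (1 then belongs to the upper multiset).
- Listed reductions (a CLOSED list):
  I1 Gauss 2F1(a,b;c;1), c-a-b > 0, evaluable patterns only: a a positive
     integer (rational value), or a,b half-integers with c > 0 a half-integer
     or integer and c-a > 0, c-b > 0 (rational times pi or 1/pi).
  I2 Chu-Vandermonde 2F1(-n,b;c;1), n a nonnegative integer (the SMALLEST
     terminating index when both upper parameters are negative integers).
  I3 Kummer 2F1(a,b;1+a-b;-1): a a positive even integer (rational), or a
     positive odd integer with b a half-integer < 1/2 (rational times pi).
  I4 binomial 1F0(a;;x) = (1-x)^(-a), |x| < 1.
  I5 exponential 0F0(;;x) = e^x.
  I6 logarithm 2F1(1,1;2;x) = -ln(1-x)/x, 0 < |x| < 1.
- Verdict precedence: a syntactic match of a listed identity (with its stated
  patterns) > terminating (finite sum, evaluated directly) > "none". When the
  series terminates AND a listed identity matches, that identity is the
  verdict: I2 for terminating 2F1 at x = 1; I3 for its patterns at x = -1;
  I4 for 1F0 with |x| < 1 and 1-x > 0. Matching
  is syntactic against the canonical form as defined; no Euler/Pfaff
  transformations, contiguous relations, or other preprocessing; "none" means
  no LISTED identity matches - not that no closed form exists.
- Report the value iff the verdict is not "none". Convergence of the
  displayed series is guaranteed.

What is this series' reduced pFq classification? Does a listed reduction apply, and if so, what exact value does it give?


Canonical form: C = 3 times 1F2 with upper {4}, lower {1/5, 6/5}, x = -7/8. Verdict: none (x = -7/8): each listed identity misses the multisets {4} ; {1/5, 6/5}.

Structural cue: from the first term 3: the lower running product (prefactor 3) is a rising factorial.
Step ratio: r(k) = (-7/8) * (k+4) / [(k+1/5) (k+6/5) (k+1)] - poly over poly, x = (-7/8) from leading terms; C = 3 at k = 0.
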